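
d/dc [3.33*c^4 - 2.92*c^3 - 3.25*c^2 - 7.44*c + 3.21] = 13.32*c^3 - 8.76*c^2 - 6.5*c - 7.44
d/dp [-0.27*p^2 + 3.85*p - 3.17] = 3.85 - 0.54*p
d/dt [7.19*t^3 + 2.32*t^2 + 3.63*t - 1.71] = 21.57*t^2 + 4.64*t + 3.63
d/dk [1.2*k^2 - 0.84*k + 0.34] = 2.4*k - 0.84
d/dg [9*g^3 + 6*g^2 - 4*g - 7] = 27*g^2 + 12*g - 4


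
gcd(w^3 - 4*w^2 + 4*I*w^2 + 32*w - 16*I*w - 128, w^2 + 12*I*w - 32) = w + 8*I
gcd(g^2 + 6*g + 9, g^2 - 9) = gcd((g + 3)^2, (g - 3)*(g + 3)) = g + 3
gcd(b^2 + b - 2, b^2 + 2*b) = b + 2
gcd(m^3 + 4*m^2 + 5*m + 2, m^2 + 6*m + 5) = m + 1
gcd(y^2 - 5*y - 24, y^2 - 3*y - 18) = y + 3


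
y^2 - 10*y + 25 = (y - 5)^2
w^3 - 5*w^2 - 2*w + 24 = (w - 4)*(w - 3)*(w + 2)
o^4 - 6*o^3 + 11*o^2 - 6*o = o*(o - 3)*(o - 2)*(o - 1)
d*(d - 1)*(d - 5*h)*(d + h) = d^4 - 4*d^3*h - d^3 - 5*d^2*h^2 + 4*d^2*h + 5*d*h^2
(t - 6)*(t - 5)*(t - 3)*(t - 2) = t^4 - 16*t^3 + 91*t^2 - 216*t + 180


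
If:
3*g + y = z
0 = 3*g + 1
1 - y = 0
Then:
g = -1/3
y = 1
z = 0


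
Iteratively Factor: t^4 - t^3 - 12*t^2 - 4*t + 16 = (t + 2)*(t^3 - 3*t^2 - 6*t + 8) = (t - 4)*(t + 2)*(t^2 + t - 2) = (t - 4)*(t - 1)*(t + 2)*(t + 2)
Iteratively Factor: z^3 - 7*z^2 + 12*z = (z - 3)*(z^2 - 4*z) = z*(z - 3)*(z - 4)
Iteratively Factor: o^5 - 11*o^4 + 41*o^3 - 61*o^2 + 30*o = (o - 5)*(o^4 - 6*o^3 + 11*o^2 - 6*o) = (o - 5)*(o - 3)*(o^3 - 3*o^2 + 2*o) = (o - 5)*(o - 3)*(o - 2)*(o^2 - o) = o*(o - 5)*(o - 3)*(o - 2)*(o - 1)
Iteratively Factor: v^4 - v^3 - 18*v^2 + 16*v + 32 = (v + 1)*(v^3 - 2*v^2 - 16*v + 32) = (v + 1)*(v + 4)*(v^2 - 6*v + 8) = (v - 2)*(v + 1)*(v + 4)*(v - 4)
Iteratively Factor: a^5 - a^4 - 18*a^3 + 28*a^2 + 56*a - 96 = (a - 2)*(a^4 + a^3 - 16*a^2 - 4*a + 48) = (a - 2)*(a + 4)*(a^3 - 3*a^2 - 4*a + 12) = (a - 3)*(a - 2)*(a + 4)*(a^2 - 4) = (a - 3)*(a - 2)^2*(a + 4)*(a + 2)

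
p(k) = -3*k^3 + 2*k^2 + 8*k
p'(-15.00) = -2077.00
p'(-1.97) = -34.81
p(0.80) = 6.14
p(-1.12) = -2.24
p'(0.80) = 5.44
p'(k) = -9*k^2 + 4*k + 8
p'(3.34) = -79.04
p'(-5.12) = -248.41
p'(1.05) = 2.28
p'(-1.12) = -7.77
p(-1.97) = 14.94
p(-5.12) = 414.12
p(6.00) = -528.00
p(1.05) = 7.13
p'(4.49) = -155.48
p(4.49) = -195.32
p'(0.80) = 5.44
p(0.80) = 6.14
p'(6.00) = -292.00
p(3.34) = -62.75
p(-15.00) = 10455.00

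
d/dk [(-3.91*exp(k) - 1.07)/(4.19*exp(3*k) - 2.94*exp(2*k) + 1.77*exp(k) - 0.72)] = (32.7658*exp(3*k) + 1.9545*exp(2*k) - 6.2916*exp(k) + 4.7091)*exp(k)/(17.5561*exp(6*k) - 24.6372*exp(5*k) + 23.4762*exp(4*k) - 16.4412*exp(3*k) + 7.3665*exp(2*k) - 2.5488*exp(k) + 0.5184)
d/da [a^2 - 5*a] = 2*a - 5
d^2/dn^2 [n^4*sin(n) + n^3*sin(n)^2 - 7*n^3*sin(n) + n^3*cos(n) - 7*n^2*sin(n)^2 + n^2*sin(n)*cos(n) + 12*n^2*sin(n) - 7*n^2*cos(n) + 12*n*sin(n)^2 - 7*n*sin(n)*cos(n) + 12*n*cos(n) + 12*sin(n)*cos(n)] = -n^4*sin(n) + 7*sqrt(2)*n^3*sin(n + pi/4) + 2*n^3*cos(2*n) - 6*n^2*sin(n) + 4*n^2*sin(2*n) - 35*n^2*cos(n) - 14*n^2*cos(2*n) - 14*n*sin(n) - 14*n*sin(2*n) + 42*n*cos(n) + 25*n*cos(2*n) + 3*n + sin(2*n) - 14*cos(n) - 7*cos(2*n) - 7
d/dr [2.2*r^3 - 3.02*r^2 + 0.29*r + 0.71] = 6.6*r^2 - 6.04*r + 0.29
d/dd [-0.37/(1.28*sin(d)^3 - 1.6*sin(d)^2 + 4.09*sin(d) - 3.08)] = (1.4208*sin(d)^2 - 1.184*sin(d) + 1.5133)*cos(d)/(1.28*sin(d)^3 - 1.6*sin(d)^2 + 4.09*sin(d) - 3.08)^2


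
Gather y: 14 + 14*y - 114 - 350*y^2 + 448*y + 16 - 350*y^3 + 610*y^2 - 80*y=-350*y^3 + 260*y^2 + 382*y - 84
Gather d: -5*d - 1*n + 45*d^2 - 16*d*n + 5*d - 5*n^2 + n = 45*d^2 - 16*d*n - 5*n^2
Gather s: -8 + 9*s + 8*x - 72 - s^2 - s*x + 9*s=-s^2 + s*(18 - x) + 8*x - 80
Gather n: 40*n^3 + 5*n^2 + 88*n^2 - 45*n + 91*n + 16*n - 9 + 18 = 40*n^3 + 93*n^2 + 62*n + 9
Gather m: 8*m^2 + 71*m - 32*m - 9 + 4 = 8*m^2 + 39*m - 5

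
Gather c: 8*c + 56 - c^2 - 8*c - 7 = 49 - c^2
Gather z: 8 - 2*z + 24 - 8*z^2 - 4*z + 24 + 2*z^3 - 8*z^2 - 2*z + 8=2*z^3 - 16*z^2 - 8*z + 64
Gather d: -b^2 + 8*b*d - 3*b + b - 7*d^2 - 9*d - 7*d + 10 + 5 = -b^2 - 2*b - 7*d^2 + d*(8*b - 16) + 15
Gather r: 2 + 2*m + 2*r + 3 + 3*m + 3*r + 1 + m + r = 6*m + 6*r + 6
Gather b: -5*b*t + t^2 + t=-5*b*t + t^2 + t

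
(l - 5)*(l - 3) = l^2 - 8*l + 15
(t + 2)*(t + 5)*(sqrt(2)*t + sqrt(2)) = sqrt(2)*t^3 + 8*sqrt(2)*t^2 + 17*sqrt(2)*t + 10*sqrt(2)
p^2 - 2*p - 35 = (p - 7)*(p + 5)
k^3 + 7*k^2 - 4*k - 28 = (k - 2)*(k + 2)*(k + 7)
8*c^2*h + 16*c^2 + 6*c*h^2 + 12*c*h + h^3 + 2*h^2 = (2*c + h)*(4*c + h)*(h + 2)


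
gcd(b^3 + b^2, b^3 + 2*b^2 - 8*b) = b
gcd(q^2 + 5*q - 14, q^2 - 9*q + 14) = q - 2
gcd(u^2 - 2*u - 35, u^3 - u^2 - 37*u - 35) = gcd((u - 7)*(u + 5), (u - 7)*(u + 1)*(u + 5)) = u^2 - 2*u - 35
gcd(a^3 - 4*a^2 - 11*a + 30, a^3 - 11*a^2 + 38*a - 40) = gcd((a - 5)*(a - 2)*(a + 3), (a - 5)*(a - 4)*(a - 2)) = a^2 - 7*a + 10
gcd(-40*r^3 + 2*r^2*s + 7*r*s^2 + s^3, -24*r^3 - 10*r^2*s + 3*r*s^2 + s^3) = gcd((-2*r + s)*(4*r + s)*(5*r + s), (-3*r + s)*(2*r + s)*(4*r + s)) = 4*r + s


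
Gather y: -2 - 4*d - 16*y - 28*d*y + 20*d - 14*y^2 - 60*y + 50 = 16*d - 14*y^2 + y*(-28*d - 76) + 48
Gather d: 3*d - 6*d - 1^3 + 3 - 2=-3*d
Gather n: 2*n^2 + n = 2*n^2 + n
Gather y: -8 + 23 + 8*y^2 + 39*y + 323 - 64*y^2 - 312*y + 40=-56*y^2 - 273*y + 378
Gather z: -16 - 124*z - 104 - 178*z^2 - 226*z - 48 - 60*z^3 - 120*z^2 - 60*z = -60*z^3 - 298*z^2 - 410*z - 168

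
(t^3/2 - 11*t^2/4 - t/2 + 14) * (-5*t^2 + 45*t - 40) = -5*t^5/2 + 145*t^4/4 - 565*t^3/4 + 35*t^2/2 + 650*t - 560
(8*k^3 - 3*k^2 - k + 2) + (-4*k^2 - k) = 8*k^3 - 7*k^2 - 2*k + 2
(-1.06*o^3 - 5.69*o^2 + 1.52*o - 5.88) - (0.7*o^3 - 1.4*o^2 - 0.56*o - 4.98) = -1.76*o^3 - 4.29*o^2 + 2.08*o - 0.899999999999999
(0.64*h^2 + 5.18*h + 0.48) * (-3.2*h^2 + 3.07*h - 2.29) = -2.048*h^4 - 14.6112*h^3 + 12.901*h^2 - 10.3886*h - 1.0992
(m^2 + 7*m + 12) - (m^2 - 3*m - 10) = 10*m + 22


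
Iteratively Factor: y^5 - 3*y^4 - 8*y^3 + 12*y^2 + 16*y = (y - 4)*(y^4 + y^3 - 4*y^2 - 4*y) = (y - 4)*(y + 1)*(y^3 - 4*y) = y*(y - 4)*(y + 1)*(y^2 - 4) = y*(y - 4)*(y + 1)*(y + 2)*(y - 2)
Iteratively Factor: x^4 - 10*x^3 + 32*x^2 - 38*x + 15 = (x - 1)*(x^3 - 9*x^2 + 23*x - 15) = (x - 5)*(x - 1)*(x^2 - 4*x + 3) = (x - 5)*(x - 1)^2*(x - 3)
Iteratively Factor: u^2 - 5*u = (u)*(u - 5)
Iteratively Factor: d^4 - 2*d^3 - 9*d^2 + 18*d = (d - 2)*(d^3 - 9*d) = (d - 3)*(d - 2)*(d^2 + 3*d) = d*(d - 3)*(d - 2)*(d + 3)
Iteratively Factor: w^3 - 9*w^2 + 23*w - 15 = (w - 3)*(w^2 - 6*w + 5) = (w - 3)*(w - 1)*(w - 5)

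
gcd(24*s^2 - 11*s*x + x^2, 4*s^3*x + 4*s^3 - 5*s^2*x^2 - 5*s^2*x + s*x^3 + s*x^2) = 1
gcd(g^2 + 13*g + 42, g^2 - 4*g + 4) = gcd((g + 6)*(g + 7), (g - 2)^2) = 1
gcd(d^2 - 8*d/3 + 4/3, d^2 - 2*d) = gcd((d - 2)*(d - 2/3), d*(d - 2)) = d - 2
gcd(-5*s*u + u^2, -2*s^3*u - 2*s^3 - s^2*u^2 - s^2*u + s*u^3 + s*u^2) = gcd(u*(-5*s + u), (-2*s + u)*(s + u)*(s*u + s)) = 1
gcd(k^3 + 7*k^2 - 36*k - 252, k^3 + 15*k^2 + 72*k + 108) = k + 6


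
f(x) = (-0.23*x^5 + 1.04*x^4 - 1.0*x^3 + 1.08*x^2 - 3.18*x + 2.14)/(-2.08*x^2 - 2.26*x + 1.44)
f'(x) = (4.16*x + 2.26)*(-0.23*x^5 + 1.04*x^4 - 1.0*x^3 + 1.08*x^2 - 3.18*x + 2.14)/(-2.08*x^2 - 2.26*x + 1.44)^2 + (-1.15*x^4 + 4.16*x^3 - 3.0*x^2 + 2.16*x - 3.18)/(-2.08*x^2 - 2.26*x + 1.44)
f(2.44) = -0.20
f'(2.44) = -0.09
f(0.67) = -0.37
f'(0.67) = 3.89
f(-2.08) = -17.79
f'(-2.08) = -11.94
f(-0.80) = 3.33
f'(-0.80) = -6.78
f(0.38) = 3.75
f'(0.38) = 42.04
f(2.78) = -0.20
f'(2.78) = 0.11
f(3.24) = -0.06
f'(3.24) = 0.50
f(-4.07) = -26.98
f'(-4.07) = 10.99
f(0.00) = 1.49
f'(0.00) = 0.12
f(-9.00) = -144.87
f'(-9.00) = 39.18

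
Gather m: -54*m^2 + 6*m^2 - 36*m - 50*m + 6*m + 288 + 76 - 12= -48*m^2 - 80*m + 352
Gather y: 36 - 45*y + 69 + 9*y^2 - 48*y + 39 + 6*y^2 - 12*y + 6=15*y^2 - 105*y + 150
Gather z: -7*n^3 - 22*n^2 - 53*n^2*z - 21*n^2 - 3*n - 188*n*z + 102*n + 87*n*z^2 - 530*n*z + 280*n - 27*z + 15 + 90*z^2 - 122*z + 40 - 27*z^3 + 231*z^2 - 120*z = -7*n^3 - 43*n^2 + 379*n - 27*z^3 + z^2*(87*n + 321) + z*(-53*n^2 - 718*n - 269) + 55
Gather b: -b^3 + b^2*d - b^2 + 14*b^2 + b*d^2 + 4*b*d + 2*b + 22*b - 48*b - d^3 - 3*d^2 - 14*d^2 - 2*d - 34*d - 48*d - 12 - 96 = -b^3 + b^2*(d + 13) + b*(d^2 + 4*d - 24) - d^3 - 17*d^2 - 84*d - 108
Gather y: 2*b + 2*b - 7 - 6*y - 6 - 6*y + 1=4*b - 12*y - 12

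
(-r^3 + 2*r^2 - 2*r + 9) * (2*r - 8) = -2*r^4 + 12*r^3 - 20*r^2 + 34*r - 72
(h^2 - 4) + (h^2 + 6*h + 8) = 2*h^2 + 6*h + 4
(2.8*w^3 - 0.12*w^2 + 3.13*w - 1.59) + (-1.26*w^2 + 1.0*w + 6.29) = 2.8*w^3 - 1.38*w^2 + 4.13*w + 4.7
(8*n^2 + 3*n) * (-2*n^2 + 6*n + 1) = -16*n^4 + 42*n^3 + 26*n^2 + 3*n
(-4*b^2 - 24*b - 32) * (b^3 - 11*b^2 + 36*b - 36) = -4*b^5 + 20*b^4 + 88*b^3 - 368*b^2 - 288*b + 1152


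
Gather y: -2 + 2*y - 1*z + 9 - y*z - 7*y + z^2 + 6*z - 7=y*(-z - 5) + z^2 + 5*z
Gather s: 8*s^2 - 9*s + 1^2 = 8*s^2 - 9*s + 1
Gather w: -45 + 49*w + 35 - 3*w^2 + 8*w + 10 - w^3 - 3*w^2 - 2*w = -w^3 - 6*w^2 + 55*w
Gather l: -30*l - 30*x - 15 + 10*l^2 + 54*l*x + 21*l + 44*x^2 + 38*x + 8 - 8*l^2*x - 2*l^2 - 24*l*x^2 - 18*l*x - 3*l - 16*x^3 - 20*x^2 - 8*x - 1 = l^2*(8 - 8*x) + l*(-24*x^2 + 36*x - 12) - 16*x^3 + 24*x^2 - 8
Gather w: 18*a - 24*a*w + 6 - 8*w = 18*a + w*(-24*a - 8) + 6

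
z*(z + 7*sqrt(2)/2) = z^2 + 7*sqrt(2)*z/2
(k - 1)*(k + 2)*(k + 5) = k^3 + 6*k^2 + 3*k - 10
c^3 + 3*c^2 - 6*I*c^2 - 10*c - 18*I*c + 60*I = (c - 2)*(c + 5)*(c - 6*I)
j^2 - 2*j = j*(j - 2)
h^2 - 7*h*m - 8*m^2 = (h - 8*m)*(h + m)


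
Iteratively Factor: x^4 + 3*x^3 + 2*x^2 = (x)*(x^3 + 3*x^2 + 2*x) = x*(x + 1)*(x^2 + 2*x) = x^2*(x + 1)*(x + 2)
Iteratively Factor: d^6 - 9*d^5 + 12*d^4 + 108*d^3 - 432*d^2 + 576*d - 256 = (d + 4)*(d^5 - 13*d^4 + 64*d^3 - 148*d^2 + 160*d - 64) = (d - 1)*(d + 4)*(d^4 - 12*d^3 + 52*d^2 - 96*d + 64) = (d - 2)*(d - 1)*(d + 4)*(d^3 - 10*d^2 + 32*d - 32) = (d - 4)*(d - 2)*(d - 1)*(d + 4)*(d^2 - 6*d + 8) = (d - 4)*(d - 2)^2*(d - 1)*(d + 4)*(d - 4)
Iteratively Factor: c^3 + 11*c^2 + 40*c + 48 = (c + 4)*(c^2 + 7*c + 12) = (c + 3)*(c + 4)*(c + 4)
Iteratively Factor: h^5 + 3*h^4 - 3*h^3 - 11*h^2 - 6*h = (h + 3)*(h^4 - 3*h^2 - 2*h) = (h - 2)*(h + 3)*(h^3 + 2*h^2 + h) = h*(h - 2)*(h + 3)*(h^2 + 2*h + 1) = h*(h - 2)*(h + 1)*(h + 3)*(h + 1)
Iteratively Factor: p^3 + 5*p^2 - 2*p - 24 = (p + 3)*(p^2 + 2*p - 8) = (p + 3)*(p + 4)*(p - 2)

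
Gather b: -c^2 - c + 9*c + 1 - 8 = -c^2 + 8*c - 7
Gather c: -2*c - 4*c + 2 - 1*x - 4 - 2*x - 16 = -6*c - 3*x - 18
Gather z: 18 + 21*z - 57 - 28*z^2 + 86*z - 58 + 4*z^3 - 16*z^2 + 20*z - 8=4*z^3 - 44*z^2 + 127*z - 105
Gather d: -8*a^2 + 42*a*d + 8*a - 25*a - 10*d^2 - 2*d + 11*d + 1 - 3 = -8*a^2 - 17*a - 10*d^2 + d*(42*a + 9) - 2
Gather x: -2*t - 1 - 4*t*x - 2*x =-2*t + x*(-4*t - 2) - 1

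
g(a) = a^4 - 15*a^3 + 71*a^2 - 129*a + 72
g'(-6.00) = -3465.00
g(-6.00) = 7938.00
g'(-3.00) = -1068.00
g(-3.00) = 1584.00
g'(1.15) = -19.13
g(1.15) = -3.52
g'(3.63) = -15.17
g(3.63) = -4.56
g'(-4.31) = -1897.20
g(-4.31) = 3492.91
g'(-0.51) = -213.66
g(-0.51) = 158.31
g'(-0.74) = -260.34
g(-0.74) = 212.72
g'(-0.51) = -213.66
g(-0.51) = 158.31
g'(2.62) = 6.08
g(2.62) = -1.26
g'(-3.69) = -1466.68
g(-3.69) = 2453.80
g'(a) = 4*a^3 - 45*a^2 + 142*a - 129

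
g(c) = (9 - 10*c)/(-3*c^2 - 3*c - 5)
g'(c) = (9 - 10*c)*(6*c + 3)/(-3*c^2 - 3*c - 5)^2 - 10/(-3*c^2 - 3*c - 5)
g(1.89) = 0.46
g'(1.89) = 0.16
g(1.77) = 0.44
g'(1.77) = 0.20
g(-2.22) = -2.38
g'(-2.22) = -1.11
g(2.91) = 0.51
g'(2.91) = -0.01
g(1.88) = 0.46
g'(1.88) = 0.16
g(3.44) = 0.50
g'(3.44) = -0.04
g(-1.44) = -3.39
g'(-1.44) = -1.32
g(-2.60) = -2.00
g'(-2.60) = -0.87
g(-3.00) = -1.70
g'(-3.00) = -0.67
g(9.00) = 0.29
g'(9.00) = -0.02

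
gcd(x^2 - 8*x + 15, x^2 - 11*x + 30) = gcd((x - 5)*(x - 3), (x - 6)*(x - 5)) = x - 5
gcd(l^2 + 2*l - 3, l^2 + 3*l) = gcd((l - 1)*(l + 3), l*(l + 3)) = l + 3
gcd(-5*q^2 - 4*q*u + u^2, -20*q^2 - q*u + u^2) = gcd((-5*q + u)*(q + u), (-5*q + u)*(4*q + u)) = 5*q - u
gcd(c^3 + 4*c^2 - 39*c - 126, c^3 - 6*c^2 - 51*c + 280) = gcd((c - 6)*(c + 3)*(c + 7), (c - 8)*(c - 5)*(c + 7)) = c + 7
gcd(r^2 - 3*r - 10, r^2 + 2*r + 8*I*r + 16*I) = r + 2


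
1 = 1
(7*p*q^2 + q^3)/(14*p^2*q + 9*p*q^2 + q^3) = q/(2*p + q)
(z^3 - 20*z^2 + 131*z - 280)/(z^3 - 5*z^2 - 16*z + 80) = (z^2 - 15*z + 56)/(z^2 - 16)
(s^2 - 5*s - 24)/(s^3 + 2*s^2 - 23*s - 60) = (s - 8)/(s^2 - s - 20)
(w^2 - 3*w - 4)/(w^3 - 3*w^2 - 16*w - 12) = (w - 4)/(w^2 - 4*w - 12)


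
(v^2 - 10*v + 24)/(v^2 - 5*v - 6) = (v - 4)/(v + 1)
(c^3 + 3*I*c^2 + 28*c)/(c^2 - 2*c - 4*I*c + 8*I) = c*(c + 7*I)/(c - 2)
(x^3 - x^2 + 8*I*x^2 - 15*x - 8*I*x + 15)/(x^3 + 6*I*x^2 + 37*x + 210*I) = (x^2 + x*(-1 + 3*I) - 3*I)/(x^2 + I*x + 42)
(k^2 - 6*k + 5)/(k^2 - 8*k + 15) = (k - 1)/(k - 3)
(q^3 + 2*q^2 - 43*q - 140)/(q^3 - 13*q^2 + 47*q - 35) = (q^2 + 9*q + 20)/(q^2 - 6*q + 5)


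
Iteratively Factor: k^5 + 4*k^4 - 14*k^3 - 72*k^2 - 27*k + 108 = (k + 3)*(k^4 + k^3 - 17*k^2 - 21*k + 36) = (k + 3)^2*(k^3 - 2*k^2 - 11*k + 12) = (k + 3)^3*(k^2 - 5*k + 4) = (k - 4)*(k + 3)^3*(k - 1)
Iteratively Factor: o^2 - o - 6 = (o - 3)*(o + 2)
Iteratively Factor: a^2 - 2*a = (a - 2)*(a)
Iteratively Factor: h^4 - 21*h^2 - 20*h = (h + 1)*(h^3 - h^2 - 20*h) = h*(h + 1)*(h^2 - h - 20) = h*(h - 5)*(h + 1)*(h + 4)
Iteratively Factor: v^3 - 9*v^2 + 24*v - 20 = (v - 2)*(v^2 - 7*v + 10) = (v - 2)^2*(v - 5)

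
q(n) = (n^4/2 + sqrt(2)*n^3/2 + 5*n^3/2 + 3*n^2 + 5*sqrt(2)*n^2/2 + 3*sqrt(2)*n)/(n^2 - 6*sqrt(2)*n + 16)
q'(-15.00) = -8.46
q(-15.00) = 43.16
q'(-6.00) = -1.23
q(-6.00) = 1.60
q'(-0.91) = -0.06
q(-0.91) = -0.02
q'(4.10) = -144.90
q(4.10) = -247.31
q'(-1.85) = 0.01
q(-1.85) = 0.00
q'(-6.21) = -1.36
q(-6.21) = 1.88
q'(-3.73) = -0.21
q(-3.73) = 0.09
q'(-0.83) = -0.06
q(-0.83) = -0.03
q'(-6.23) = -1.37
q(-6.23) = 1.90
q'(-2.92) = -0.04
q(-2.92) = 0.00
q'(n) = (-2*n + 6*sqrt(2))*(n^4/2 + sqrt(2)*n^3/2 + 5*n^3/2 + 3*n^2 + 5*sqrt(2)*n^2/2 + 3*sqrt(2)*n)/(n^2 - 6*sqrt(2)*n + 16)^2 + (2*n^3 + 3*sqrt(2)*n^2/2 + 15*n^2/2 + 6*n + 5*sqrt(2)*n + 3*sqrt(2))/(n^2 - 6*sqrt(2)*n + 16) = (2*n^5 - 17*sqrt(2)*n^4 + 5*n^4 - 60*sqrt(2)*n^3 + 40*n^3 + 6*sqrt(2)*n^2 + 180*n^2 + 192*n + 160*sqrt(2)*n + 96*sqrt(2))/(2*(n^4 - 12*sqrt(2)*n^3 + 104*n^2 - 192*sqrt(2)*n + 256))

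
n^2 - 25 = (n - 5)*(n + 5)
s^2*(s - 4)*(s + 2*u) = s^4 + 2*s^3*u - 4*s^3 - 8*s^2*u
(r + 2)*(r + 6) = r^2 + 8*r + 12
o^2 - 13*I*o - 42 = (o - 7*I)*(o - 6*I)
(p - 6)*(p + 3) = p^2 - 3*p - 18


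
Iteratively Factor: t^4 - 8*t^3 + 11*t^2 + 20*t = (t + 1)*(t^3 - 9*t^2 + 20*t) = (t - 5)*(t + 1)*(t^2 - 4*t) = (t - 5)*(t - 4)*(t + 1)*(t)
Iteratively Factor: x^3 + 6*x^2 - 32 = (x + 4)*(x^2 + 2*x - 8) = (x - 2)*(x + 4)*(x + 4)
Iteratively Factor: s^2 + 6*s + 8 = (s + 2)*(s + 4)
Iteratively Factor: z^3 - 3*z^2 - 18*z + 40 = (z - 5)*(z^2 + 2*z - 8) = (z - 5)*(z - 2)*(z + 4)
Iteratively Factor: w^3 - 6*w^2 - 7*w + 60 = (w + 3)*(w^2 - 9*w + 20) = (w - 4)*(w + 3)*(w - 5)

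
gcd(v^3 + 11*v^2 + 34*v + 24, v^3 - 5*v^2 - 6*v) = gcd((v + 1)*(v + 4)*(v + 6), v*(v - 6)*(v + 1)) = v + 1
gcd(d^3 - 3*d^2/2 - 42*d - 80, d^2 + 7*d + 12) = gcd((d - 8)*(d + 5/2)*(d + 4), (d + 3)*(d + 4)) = d + 4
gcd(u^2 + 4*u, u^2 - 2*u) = u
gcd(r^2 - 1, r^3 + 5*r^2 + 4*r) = r + 1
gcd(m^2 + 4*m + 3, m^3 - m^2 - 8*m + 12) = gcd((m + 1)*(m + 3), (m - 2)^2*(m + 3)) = m + 3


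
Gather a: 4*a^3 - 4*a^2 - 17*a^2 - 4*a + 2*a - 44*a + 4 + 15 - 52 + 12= 4*a^3 - 21*a^2 - 46*a - 21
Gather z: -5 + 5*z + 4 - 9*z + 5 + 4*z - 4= 0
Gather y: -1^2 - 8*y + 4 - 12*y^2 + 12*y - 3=-12*y^2 + 4*y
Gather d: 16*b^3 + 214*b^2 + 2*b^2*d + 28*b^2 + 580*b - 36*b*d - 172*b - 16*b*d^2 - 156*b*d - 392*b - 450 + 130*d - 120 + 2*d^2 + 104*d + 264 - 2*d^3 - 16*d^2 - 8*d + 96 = 16*b^3 + 242*b^2 + 16*b - 2*d^3 + d^2*(-16*b - 14) + d*(2*b^2 - 192*b + 226) - 210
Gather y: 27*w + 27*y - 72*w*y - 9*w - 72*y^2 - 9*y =18*w - 72*y^2 + y*(18 - 72*w)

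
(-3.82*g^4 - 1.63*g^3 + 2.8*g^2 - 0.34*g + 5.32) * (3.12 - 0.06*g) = 0.2292*g^5 - 11.8206*g^4 - 5.2536*g^3 + 8.7564*g^2 - 1.38*g + 16.5984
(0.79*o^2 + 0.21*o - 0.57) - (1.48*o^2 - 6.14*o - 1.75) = -0.69*o^2 + 6.35*o + 1.18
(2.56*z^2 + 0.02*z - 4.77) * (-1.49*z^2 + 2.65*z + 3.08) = -3.8144*z^4 + 6.7542*z^3 + 15.0451*z^2 - 12.5789*z - 14.6916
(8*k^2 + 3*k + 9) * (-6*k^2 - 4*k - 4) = -48*k^4 - 50*k^3 - 98*k^2 - 48*k - 36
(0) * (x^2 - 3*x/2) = 0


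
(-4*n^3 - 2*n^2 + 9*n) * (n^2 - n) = -4*n^5 + 2*n^4 + 11*n^3 - 9*n^2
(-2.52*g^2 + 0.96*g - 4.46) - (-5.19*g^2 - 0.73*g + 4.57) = 2.67*g^2 + 1.69*g - 9.03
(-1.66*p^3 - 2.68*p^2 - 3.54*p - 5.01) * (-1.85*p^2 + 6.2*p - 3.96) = 3.071*p^5 - 5.334*p^4 - 3.4934*p^3 - 2.0667*p^2 - 17.0436*p + 19.8396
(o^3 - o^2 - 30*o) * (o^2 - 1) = o^5 - o^4 - 31*o^3 + o^2 + 30*o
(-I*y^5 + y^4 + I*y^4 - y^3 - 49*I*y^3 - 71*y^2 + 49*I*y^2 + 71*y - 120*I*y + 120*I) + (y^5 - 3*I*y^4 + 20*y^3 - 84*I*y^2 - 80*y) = y^5 - I*y^5 + y^4 - 2*I*y^4 + 19*y^3 - 49*I*y^3 - 71*y^2 - 35*I*y^2 - 9*y - 120*I*y + 120*I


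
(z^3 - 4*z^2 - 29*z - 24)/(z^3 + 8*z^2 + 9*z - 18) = (z^2 - 7*z - 8)/(z^2 + 5*z - 6)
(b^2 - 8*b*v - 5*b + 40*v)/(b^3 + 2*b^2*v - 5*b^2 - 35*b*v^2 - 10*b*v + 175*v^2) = (-b + 8*v)/(-b^2 - 2*b*v + 35*v^2)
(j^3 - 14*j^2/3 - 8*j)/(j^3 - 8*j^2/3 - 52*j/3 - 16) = j/(j + 2)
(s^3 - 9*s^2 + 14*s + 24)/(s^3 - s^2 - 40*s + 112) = (s^2 - 5*s - 6)/(s^2 + 3*s - 28)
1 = 1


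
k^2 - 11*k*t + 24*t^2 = (k - 8*t)*(k - 3*t)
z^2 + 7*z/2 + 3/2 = (z + 1/2)*(z + 3)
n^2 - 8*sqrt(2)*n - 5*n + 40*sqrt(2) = (n - 5)*(n - 8*sqrt(2))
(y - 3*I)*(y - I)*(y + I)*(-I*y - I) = -I*y^4 - 3*y^3 - I*y^3 - 3*y^2 - I*y^2 - 3*y - I*y - 3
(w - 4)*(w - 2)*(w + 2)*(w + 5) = w^4 + w^3 - 24*w^2 - 4*w + 80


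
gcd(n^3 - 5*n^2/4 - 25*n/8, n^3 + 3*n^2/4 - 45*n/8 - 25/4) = n^2 - 5*n/4 - 25/8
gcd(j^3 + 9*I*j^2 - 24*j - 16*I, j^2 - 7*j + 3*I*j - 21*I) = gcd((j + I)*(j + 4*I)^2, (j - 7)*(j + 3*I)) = 1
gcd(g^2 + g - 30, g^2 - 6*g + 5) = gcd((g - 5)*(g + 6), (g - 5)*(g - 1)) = g - 5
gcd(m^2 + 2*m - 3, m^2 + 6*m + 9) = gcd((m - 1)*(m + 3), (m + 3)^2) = m + 3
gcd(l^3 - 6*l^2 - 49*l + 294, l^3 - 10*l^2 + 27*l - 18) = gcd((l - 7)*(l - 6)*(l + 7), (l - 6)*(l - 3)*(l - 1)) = l - 6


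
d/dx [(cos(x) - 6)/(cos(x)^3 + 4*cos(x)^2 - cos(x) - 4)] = (-93*cos(x)/2 - 7*cos(2*x) + cos(3*x)/2 + 3)/((cos(x) + 4)^2*sin(x)^3)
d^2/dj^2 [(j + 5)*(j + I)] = 2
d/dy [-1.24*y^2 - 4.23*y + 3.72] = -2.48*y - 4.23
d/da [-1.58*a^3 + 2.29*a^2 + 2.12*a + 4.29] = -4.74*a^2 + 4.58*a + 2.12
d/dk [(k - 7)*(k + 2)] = 2*k - 5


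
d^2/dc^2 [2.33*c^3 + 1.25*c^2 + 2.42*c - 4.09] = 13.98*c + 2.5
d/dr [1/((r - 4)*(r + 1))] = (3 - 2*r)/(r^4 - 6*r^3 + r^2 + 24*r + 16)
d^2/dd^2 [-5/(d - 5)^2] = -30/(d - 5)^4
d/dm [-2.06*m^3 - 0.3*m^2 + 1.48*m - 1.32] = -6.18*m^2 - 0.6*m + 1.48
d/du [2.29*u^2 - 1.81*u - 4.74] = 4.58*u - 1.81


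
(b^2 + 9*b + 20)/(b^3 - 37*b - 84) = (b + 5)/(b^2 - 4*b - 21)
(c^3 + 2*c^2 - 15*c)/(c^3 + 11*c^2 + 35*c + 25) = c*(c - 3)/(c^2 + 6*c + 5)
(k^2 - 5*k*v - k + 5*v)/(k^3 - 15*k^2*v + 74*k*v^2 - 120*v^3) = (k - 1)/(k^2 - 10*k*v + 24*v^2)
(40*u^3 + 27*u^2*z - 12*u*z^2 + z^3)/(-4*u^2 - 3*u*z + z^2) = (40*u^2 - 13*u*z + z^2)/(-4*u + z)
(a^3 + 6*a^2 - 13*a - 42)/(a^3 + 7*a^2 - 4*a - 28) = (a - 3)/(a - 2)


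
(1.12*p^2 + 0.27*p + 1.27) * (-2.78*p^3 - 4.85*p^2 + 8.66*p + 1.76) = -3.1136*p^5 - 6.1826*p^4 + 4.8591*p^3 - 1.8501*p^2 + 11.4734*p + 2.2352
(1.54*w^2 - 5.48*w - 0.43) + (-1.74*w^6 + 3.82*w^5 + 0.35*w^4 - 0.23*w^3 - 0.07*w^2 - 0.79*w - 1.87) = -1.74*w^6 + 3.82*w^5 + 0.35*w^4 - 0.23*w^3 + 1.47*w^2 - 6.27*w - 2.3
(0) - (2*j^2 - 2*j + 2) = -2*j^2 + 2*j - 2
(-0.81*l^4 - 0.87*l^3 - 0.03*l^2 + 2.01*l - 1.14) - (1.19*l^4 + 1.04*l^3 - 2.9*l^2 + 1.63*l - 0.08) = -2.0*l^4 - 1.91*l^3 + 2.87*l^2 + 0.38*l - 1.06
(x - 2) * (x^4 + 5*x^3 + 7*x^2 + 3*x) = x^5 + 3*x^4 - 3*x^3 - 11*x^2 - 6*x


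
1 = 1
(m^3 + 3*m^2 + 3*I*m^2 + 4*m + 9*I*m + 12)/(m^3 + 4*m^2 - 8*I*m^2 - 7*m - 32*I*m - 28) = (m^2 + m*(3 + 4*I) + 12*I)/(m^2 + m*(4 - 7*I) - 28*I)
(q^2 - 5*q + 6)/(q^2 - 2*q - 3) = (q - 2)/(q + 1)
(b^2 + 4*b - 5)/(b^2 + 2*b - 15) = (b - 1)/(b - 3)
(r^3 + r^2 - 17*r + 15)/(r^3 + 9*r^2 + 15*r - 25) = (r - 3)/(r + 5)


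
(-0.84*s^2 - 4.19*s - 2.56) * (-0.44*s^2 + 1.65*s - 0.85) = 0.3696*s^4 + 0.4576*s^3 - 5.0731*s^2 - 0.6625*s + 2.176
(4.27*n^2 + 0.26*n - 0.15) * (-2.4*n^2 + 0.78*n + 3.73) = -10.248*n^4 + 2.7066*n^3 + 16.4899*n^2 + 0.8528*n - 0.5595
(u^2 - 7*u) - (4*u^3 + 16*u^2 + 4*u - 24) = -4*u^3 - 15*u^2 - 11*u + 24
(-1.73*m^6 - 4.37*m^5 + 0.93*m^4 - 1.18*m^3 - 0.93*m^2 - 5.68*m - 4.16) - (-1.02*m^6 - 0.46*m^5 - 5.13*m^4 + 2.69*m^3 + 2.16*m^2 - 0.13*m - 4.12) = -0.71*m^6 - 3.91*m^5 + 6.06*m^4 - 3.87*m^3 - 3.09*m^2 - 5.55*m - 0.04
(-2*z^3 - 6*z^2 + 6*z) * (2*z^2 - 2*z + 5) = -4*z^5 - 8*z^4 + 14*z^3 - 42*z^2 + 30*z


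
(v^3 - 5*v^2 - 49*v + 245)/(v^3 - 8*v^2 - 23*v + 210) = (v^2 + 2*v - 35)/(v^2 - v - 30)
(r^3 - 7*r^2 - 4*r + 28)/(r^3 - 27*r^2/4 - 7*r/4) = 4*(r^2 - 4)/(r*(4*r + 1))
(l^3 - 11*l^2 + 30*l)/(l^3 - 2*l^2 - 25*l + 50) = l*(l - 6)/(l^2 + 3*l - 10)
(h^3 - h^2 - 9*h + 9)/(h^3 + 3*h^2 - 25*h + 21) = (h + 3)/(h + 7)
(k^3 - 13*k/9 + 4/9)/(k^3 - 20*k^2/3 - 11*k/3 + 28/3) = (k - 1/3)/(k - 7)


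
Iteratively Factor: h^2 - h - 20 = (h + 4)*(h - 5)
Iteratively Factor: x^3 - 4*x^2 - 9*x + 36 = (x - 4)*(x^2 - 9) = (x - 4)*(x + 3)*(x - 3)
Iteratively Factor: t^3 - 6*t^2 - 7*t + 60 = (t + 3)*(t^2 - 9*t + 20) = (t - 5)*(t + 3)*(t - 4)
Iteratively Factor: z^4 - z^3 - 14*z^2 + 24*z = (z - 2)*(z^3 + z^2 - 12*z) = z*(z - 2)*(z^2 + z - 12) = z*(z - 2)*(z + 4)*(z - 3)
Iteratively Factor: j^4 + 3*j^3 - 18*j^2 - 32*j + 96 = (j - 3)*(j^3 + 6*j^2 - 32) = (j - 3)*(j + 4)*(j^2 + 2*j - 8) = (j - 3)*(j + 4)^2*(j - 2)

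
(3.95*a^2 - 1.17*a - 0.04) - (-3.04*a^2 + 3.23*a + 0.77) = 6.99*a^2 - 4.4*a - 0.81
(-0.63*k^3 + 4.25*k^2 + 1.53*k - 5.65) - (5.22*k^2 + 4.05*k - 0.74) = -0.63*k^3 - 0.97*k^2 - 2.52*k - 4.91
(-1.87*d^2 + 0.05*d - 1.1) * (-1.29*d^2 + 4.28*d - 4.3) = 2.4123*d^4 - 8.0681*d^3 + 9.674*d^2 - 4.923*d + 4.73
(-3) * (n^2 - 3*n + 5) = -3*n^2 + 9*n - 15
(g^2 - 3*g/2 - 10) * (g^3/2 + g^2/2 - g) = g^5/2 - g^4/4 - 27*g^3/4 - 7*g^2/2 + 10*g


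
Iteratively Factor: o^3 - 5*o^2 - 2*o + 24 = (o - 3)*(o^2 - 2*o - 8) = (o - 3)*(o + 2)*(o - 4)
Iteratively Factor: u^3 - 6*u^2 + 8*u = (u)*(u^2 - 6*u + 8) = u*(u - 2)*(u - 4)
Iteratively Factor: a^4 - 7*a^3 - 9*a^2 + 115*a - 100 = (a - 1)*(a^3 - 6*a^2 - 15*a + 100) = (a - 5)*(a - 1)*(a^2 - a - 20) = (a - 5)^2*(a - 1)*(a + 4)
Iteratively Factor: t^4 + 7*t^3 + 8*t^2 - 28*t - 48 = (t - 2)*(t^3 + 9*t^2 + 26*t + 24) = (t - 2)*(t + 2)*(t^2 + 7*t + 12) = (t - 2)*(t + 2)*(t + 3)*(t + 4)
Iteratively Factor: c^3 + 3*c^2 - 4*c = (c + 4)*(c^2 - c) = c*(c + 4)*(c - 1)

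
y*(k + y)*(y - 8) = k*y^2 - 8*k*y + y^3 - 8*y^2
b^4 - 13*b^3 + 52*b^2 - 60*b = b*(b - 6)*(b - 5)*(b - 2)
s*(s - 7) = s^2 - 7*s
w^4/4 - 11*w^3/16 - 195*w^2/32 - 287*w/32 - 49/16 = (w/4 + 1/2)*(w - 7)*(w + 1/2)*(w + 7/4)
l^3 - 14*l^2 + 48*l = l*(l - 8)*(l - 6)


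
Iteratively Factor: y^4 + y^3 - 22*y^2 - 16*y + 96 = (y - 2)*(y^3 + 3*y^2 - 16*y - 48) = (y - 2)*(y + 4)*(y^2 - y - 12) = (y - 4)*(y - 2)*(y + 4)*(y + 3)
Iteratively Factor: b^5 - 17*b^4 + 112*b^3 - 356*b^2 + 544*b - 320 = (b - 5)*(b^4 - 12*b^3 + 52*b^2 - 96*b + 64) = (b - 5)*(b - 2)*(b^3 - 10*b^2 + 32*b - 32) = (b - 5)*(b - 4)*(b - 2)*(b^2 - 6*b + 8) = (b - 5)*(b - 4)*(b - 2)^2*(b - 4)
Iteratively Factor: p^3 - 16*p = (p + 4)*(p^2 - 4*p) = (p - 4)*(p + 4)*(p)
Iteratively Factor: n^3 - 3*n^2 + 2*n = (n - 1)*(n^2 - 2*n) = n*(n - 1)*(n - 2)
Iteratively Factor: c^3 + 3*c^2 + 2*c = (c)*(c^2 + 3*c + 2) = c*(c + 2)*(c + 1)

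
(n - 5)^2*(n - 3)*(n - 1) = n^4 - 14*n^3 + 68*n^2 - 130*n + 75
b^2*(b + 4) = b^3 + 4*b^2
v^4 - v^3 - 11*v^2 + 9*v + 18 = (v - 3)*(v - 2)*(v + 1)*(v + 3)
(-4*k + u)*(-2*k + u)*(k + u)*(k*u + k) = 8*k^4*u + 8*k^4 + 2*k^3*u^2 + 2*k^3*u - 5*k^2*u^3 - 5*k^2*u^2 + k*u^4 + k*u^3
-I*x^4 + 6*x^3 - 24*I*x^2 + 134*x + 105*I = (x - 5*I)*(x + 3*I)*(x + 7*I)*(-I*x + 1)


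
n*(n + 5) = n^2 + 5*n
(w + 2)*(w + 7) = w^2 + 9*w + 14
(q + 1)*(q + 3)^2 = q^3 + 7*q^2 + 15*q + 9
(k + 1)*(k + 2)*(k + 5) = k^3 + 8*k^2 + 17*k + 10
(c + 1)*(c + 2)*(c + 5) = c^3 + 8*c^2 + 17*c + 10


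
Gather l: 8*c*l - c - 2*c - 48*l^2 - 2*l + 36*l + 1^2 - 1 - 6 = -3*c - 48*l^2 + l*(8*c + 34) - 6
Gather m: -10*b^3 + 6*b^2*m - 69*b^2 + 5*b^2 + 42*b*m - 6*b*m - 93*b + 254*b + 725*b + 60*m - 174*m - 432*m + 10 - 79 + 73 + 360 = -10*b^3 - 64*b^2 + 886*b + m*(6*b^2 + 36*b - 546) + 364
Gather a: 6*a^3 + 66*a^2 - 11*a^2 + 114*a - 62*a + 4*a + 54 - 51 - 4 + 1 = 6*a^3 + 55*a^2 + 56*a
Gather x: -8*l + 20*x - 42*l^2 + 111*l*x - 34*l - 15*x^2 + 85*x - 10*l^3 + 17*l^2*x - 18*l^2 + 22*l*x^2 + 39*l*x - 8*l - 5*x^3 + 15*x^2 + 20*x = -10*l^3 - 60*l^2 + 22*l*x^2 - 50*l - 5*x^3 + x*(17*l^2 + 150*l + 125)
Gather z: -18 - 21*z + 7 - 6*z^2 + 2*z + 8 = -6*z^2 - 19*z - 3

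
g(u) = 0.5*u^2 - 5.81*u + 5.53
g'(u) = 1.0*u - 5.81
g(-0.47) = 8.37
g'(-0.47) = -6.28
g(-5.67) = 54.55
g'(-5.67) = -11.48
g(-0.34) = 7.56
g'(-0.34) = -6.15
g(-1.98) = 18.99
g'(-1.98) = -7.79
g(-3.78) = 34.64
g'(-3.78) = -9.59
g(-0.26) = 7.07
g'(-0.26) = -6.07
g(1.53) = -2.19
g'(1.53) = -4.28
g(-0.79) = 10.43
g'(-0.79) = -6.60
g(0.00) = 5.53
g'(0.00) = -5.81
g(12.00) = 7.81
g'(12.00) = 6.19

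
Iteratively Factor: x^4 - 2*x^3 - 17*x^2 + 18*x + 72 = (x - 4)*(x^3 + 2*x^2 - 9*x - 18) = (x - 4)*(x - 3)*(x^2 + 5*x + 6) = (x - 4)*(x - 3)*(x + 2)*(x + 3)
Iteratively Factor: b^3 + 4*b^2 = (b)*(b^2 + 4*b) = b*(b + 4)*(b)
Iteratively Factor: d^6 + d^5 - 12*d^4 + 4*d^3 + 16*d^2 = (d)*(d^5 + d^4 - 12*d^3 + 4*d^2 + 16*d) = d*(d + 4)*(d^4 - 3*d^3 + 4*d) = d*(d - 2)*(d + 4)*(d^3 - d^2 - 2*d) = d*(d - 2)^2*(d + 4)*(d^2 + d) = d*(d - 2)^2*(d + 1)*(d + 4)*(d)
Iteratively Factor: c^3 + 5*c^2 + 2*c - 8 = (c + 4)*(c^2 + c - 2) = (c + 2)*(c + 4)*(c - 1)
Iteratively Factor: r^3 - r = (r - 1)*(r^2 + r) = r*(r - 1)*(r + 1)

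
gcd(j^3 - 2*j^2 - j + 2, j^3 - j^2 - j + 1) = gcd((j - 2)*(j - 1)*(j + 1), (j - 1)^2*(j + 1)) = j^2 - 1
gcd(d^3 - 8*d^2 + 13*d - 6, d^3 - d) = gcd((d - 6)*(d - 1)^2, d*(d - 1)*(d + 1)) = d - 1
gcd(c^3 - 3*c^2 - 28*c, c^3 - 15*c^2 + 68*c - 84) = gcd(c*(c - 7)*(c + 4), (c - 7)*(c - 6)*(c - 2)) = c - 7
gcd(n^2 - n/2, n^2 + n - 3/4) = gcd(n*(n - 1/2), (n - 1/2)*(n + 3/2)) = n - 1/2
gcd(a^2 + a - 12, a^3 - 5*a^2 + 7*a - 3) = a - 3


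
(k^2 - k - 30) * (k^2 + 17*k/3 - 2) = k^4 + 14*k^3/3 - 113*k^2/3 - 168*k + 60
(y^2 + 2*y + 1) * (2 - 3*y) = -3*y^3 - 4*y^2 + y + 2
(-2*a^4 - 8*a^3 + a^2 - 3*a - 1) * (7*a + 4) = -14*a^5 - 64*a^4 - 25*a^3 - 17*a^2 - 19*a - 4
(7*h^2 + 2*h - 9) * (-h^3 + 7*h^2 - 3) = -7*h^5 + 47*h^4 + 23*h^3 - 84*h^2 - 6*h + 27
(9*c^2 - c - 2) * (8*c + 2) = 72*c^3 + 10*c^2 - 18*c - 4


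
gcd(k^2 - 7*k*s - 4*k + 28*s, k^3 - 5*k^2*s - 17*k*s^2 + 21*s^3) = -k + 7*s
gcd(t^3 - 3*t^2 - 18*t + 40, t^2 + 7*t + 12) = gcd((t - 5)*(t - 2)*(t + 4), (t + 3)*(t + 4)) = t + 4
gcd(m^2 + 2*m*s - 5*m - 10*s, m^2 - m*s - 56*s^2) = 1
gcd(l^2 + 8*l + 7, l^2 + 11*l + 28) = l + 7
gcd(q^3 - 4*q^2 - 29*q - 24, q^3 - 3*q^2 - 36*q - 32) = q^2 - 7*q - 8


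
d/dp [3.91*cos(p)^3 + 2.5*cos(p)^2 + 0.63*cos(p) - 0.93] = (11.73*sin(p)^2 - 5.0*cos(p) - 12.36)*sin(p)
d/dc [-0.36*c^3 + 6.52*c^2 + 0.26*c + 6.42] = -1.08*c^2 + 13.04*c + 0.26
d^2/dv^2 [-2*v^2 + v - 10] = -4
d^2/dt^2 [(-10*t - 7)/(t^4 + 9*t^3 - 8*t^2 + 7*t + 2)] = 2*(-(10*t + 7)*(4*t^3 + 27*t^2 - 16*t + 7)^2 + (40*t^3 + 270*t^2 - 160*t + (10*t + 7)*(6*t^2 + 27*t - 8) + 70)*(t^4 + 9*t^3 - 8*t^2 + 7*t + 2))/(t^4 + 9*t^3 - 8*t^2 + 7*t + 2)^3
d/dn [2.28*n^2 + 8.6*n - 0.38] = 4.56*n + 8.6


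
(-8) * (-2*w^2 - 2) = 16*w^2 + 16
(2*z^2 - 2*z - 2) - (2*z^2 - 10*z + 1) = 8*z - 3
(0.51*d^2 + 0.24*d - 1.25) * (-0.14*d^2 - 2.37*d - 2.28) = -0.0714*d^4 - 1.2423*d^3 - 1.5566*d^2 + 2.4153*d + 2.85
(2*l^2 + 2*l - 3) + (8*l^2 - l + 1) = 10*l^2 + l - 2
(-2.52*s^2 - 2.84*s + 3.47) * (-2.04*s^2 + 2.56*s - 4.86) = 5.1408*s^4 - 0.6576*s^3 - 2.102*s^2 + 22.6856*s - 16.8642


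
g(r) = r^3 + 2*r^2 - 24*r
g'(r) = 3*r^2 + 4*r - 24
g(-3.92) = 64.58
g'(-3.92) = 6.42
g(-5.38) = 31.29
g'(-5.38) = 41.31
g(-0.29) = 7.10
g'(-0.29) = -24.91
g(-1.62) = 39.88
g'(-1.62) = -22.61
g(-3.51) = 65.64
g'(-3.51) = -1.08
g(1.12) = -22.97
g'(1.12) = -15.76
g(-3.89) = 64.76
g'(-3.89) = 5.84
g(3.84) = -6.05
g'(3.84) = 35.60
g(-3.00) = 63.00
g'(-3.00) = -9.00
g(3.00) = -27.00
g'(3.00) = 15.00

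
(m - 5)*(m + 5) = m^2 - 25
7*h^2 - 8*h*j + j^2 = (-7*h + j)*(-h + j)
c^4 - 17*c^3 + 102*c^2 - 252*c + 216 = (c - 6)^2*(c - 3)*(c - 2)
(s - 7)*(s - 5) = s^2 - 12*s + 35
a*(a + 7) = a^2 + 7*a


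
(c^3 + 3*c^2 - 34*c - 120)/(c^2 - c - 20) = (c^2 - c - 30)/(c - 5)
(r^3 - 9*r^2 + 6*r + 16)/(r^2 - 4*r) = (r^3 - 9*r^2 + 6*r + 16)/(r*(r - 4))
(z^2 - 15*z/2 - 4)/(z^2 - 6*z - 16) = (z + 1/2)/(z + 2)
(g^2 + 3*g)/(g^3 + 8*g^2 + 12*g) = (g + 3)/(g^2 + 8*g + 12)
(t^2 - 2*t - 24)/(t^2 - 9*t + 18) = (t + 4)/(t - 3)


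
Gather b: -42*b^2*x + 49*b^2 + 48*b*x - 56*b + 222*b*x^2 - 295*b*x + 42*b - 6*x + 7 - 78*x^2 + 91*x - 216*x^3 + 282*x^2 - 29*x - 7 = b^2*(49 - 42*x) + b*(222*x^2 - 247*x - 14) - 216*x^3 + 204*x^2 + 56*x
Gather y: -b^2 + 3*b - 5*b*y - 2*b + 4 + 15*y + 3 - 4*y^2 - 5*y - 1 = -b^2 + b - 4*y^2 + y*(10 - 5*b) + 6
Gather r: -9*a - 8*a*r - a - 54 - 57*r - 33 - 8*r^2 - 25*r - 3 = -10*a - 8*r^2 + r*(-8*a - 82) - 90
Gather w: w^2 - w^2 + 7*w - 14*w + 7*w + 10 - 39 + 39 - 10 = 0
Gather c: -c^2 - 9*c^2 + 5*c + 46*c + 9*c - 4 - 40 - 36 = -10*c^2 + 60*c - 80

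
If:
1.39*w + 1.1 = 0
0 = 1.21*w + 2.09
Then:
No Solution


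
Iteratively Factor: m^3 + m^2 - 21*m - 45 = (m + 3)*(m^2 - 2*m - 15) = (m + 3)^2*(m - 5)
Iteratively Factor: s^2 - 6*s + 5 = (s - 1)*(s - 5)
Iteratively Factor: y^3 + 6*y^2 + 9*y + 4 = (y + 4)*(y^2 + 2*y + 1) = (y + 1)*(y + 4)*(y + 1)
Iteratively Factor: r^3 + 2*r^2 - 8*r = (r)*(r^2 + 2*r - 8) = r*(r - 2)*(r + 4)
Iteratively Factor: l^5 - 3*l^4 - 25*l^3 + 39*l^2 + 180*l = (l + 3)*(l^4 - 6*l^3 - 7*l^2 + 60*l) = (l - 5)*(l + 3)*(l^3 - l^2 - 12*l) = (l - 5)*(l + 3)^2*(l^2 - 4*l) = l*(l - 5)*(l + 3)^2*(l - 4)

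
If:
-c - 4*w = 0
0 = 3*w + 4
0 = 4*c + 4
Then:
No Solution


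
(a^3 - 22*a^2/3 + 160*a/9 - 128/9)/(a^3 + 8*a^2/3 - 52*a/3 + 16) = (9*a^2 - 48*a + 64)/(3*(3*a^2 + 14*a - 24))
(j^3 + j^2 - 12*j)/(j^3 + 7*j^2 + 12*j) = (j - 3)/(j + 3)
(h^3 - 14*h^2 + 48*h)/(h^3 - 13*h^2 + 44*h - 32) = h*(h - 6)/(h^2 - 5*h + 4)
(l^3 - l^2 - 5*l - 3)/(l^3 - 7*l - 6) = (l + 1)/(l + 2)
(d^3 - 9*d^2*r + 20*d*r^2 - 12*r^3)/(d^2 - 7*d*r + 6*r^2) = d - 2*r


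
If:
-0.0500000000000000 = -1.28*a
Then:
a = 0.04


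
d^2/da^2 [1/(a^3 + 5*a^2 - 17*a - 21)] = 2*(-(3*a + 5)*(a^3 + 5*a^2 - 17*a - 21) + (3*a^2 + 10*a - 17)^2)/(a^3 + 5*a^2 - 17*a - 21)^3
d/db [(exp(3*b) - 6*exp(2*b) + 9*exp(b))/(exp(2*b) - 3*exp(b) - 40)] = (exp(4*b) - 6*exp(3*b) - 111*exp(2*b) + 480*exp(b) - 360)*exp(b)/(exp(4*b) - 6*exp(3*b) - 71*exp(2*b) + 240*exp(b) + 1600)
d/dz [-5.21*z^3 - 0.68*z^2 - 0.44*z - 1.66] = -15.63*z^2 - 1.36*z - 0.44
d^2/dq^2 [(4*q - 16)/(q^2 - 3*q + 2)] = 8*((7 - 3*q)*(q^2 - 3*q + 2) + (q - 4)*(2*q - 3)^2)/(q^2 - 3*q + 2)^3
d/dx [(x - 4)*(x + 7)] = 2*x + 3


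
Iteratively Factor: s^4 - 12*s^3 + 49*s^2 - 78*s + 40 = (s - 5)*(s^3 - 7*s^2 + 14*s - 8) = (s - 5)*(s - 4)*(s^2 - 3*s + 2) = (s - 5)*(s - 4)*(s - 2)*(s - 1)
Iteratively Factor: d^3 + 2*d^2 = (d + 2)*(d^2) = d*(d + 2)*(d)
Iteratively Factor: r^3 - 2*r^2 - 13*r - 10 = (r - 5)*(r^2 + 3*r + 2) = (r - 5)*(r + 1)*(r + 2)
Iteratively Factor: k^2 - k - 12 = (k - 4)*(k + 3)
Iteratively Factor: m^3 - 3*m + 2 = (m + 2)*(m^2 - 2*m + 1) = (m - 1)*(m + 2)*(m - 1)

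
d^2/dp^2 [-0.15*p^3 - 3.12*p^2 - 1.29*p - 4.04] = -0.9*p - 6.24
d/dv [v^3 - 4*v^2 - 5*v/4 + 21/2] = 3*v^2 - 8*v - 5/4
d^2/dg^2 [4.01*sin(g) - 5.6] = -4.01*sin(g)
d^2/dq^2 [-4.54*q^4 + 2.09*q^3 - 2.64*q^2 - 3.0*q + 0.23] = -54.48*q^2 + 12.54*q - 5.28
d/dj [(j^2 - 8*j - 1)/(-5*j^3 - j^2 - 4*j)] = (5*j^4 - 80*j^3 - 27*j^2 - 2*j - 4)/(j^2*(25*j^4 + 10*j^3 + 41*j^2 + 8*j + 16))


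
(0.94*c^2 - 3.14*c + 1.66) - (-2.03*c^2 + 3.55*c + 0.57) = 2.97*c^2 - 6.69*c + 1.09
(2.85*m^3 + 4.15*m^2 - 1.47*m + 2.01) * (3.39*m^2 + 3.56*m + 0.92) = 9.6615*m^5 + 24.2145*m^4 + 12.4127*m^3 + 5.3987*m^2 + 5.8032*m + 1.8492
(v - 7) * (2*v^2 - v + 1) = 2*v^3 - 15*v^2 + 8*v - 7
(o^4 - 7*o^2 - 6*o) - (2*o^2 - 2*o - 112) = o^4 - 9*o^2 - 4*o + 112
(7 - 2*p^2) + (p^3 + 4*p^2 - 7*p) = p^3 + 2*p^2 - 7*p + 7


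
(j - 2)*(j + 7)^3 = j^4 + 19*j^3 + 105*j^2 + 49*j - 686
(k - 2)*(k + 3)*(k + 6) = k^3 + 7*k^2 - 36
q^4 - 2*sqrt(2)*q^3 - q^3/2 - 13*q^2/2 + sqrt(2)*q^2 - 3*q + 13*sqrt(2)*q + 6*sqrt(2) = (q - 3)*(q + 1/2)*(q + 2)*(q - 2*sqrt(2))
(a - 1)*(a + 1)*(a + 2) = a^3 + 2*a^2 - a - 2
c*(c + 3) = c^2 + 3*c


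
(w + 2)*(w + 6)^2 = w^3 + 14*w^2 + 60*w + 72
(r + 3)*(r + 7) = r^2 + 10*r + 21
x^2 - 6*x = x*(x - 6)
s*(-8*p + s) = -8*p*s + s^2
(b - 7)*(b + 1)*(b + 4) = b^3 - 2*b^2 - 31*b - 28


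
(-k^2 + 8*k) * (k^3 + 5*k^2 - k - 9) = -k^5 + 3*k^4 + 41*k^3 + k^2 - 72*k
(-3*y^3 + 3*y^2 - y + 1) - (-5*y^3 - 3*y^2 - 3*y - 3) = 2*y^3 + 6*y^2 + 2*y + 4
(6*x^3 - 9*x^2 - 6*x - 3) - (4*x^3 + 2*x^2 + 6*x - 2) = 2*x^3 - 11*x^2 - 12*x - 1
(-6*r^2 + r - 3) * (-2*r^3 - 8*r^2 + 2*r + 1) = 12*r^5 + 46*r^4 - 14*r^3 + 20*r^2 - 5*r - 3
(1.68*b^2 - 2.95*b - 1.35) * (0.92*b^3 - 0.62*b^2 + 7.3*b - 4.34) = 1.5456*b^5 - 3.7556*b^4 + 12.851*b^3 - 27.9892*b^2 + 2.948*b + 5.859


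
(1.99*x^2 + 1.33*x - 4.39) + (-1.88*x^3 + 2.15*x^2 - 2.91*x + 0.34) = -1.88*x^3 + 4.14*x^2 - 1.58*x - 4.05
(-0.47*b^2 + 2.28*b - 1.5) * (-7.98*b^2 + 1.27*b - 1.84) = 3.7506*b^4 - 18.7913*b^3 + 15.7304*b^2 - 6.1002*b + 2.76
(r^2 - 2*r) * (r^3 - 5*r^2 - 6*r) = r^5 - 7*r^4 + 4*r^3 + 12*r^2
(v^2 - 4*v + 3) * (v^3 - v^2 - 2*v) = v^5 - 5*v^4 + 5*v^3 + 5*v^2 - 6*v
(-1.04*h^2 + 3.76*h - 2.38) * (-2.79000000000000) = 2.9016*h^2 - 10.4904*h + 6.6402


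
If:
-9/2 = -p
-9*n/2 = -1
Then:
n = 2/9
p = 9/2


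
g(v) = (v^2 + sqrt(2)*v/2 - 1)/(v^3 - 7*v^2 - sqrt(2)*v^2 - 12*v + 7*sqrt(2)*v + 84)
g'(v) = (2*v + sqrt(2)/2)/(v^3 - 7*v^2 - sqrt(2)*v^2 - 12*v + 7*sqrt(2)*v + 84) + (v^2 + sqrt(2)*v/2 - 1)*(-3*v^2 + 2*sqrt(2)*v + 14*v - 7*sqrt(2) + 12)/(v^3 - 7*v^2 - sqrt(2)*v^2 - 12*v + 7*sqrt(2)*v + 84)^2 = ((4*v + sqrt(2))*(v^3 - 7*v^2 - sqrt(2)*v^2 - 12*v + 7*sqrt(2)*v + 84) + (2*v^2 + sqrt(2)*v - 2)*(-3*v^2 + 2*sqrt(2)*v + 14*v - 7*sqrt(2) + 12))/(2*(v^3 - 7*v^2 - sqrt(2)*v^2 - 12*v + 7*sqrt(2)*v + 84)^2)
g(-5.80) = -0.07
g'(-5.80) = -0.00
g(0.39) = -0.00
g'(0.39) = 0.02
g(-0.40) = -0.01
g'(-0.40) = 0.00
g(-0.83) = -0.01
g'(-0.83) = -0.01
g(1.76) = 0.06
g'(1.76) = 0.09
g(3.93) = 2.66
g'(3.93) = 10.29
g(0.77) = 0.00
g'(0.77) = 0.03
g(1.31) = 0.02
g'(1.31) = 0.05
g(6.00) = -2.53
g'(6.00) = -1.62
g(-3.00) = -0.47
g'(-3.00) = -2.44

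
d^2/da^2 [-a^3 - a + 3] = -6*a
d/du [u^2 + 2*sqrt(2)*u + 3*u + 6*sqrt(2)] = 2*u + 2*sqrt(2) + 3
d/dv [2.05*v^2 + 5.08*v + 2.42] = 4.1*v + 5.08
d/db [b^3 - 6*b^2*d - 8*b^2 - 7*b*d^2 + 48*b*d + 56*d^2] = 3*b^2 - 12*b*d - 16*b - 7*d^2 + 48*d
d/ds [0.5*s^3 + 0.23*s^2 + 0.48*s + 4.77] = 1.5*s^2 + 0.46*s + 0.48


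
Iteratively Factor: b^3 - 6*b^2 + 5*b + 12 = (b + 1)*(b^2 - 7*b + 12) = (b - 3)*(b + 1)*(b - 4)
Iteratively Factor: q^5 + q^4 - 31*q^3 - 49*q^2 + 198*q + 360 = (q + 3)*(q^4 - 2*q^3 - 25*q^2 + 26*q + 120) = (q - 3)*(q + 3)*(q^3 + q^2 - 22*q - 40) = (q - 3)*(q + 2)*(q + 3)*(q^2 - q - 20) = (q - 5)*(q - 3)*(q + 2)*(q + 3)*(q + 4)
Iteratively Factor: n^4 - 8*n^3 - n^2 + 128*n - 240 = (n - 4)*(n^3 - 4*n^2 - 17*n + 60) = (n - 5)*(n - 4)*(n^2 + n - 12) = (n - 5)*(n - 4)*(n + 4)*(n - 3)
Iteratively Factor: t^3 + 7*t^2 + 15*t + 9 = (t + 3)*(t^2 + 4*t + 3) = (t + 1)*(t + 3)*(t + 3)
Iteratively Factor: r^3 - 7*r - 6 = (r + 2)*(r^2 - 2*r - 3) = (r + 1)*(r + 2)*(r - 3)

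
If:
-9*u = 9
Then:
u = -1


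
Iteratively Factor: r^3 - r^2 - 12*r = (r)*(r^2 - r - 12) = r*(r + 3)*(r - 4)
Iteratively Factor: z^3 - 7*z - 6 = (z + 1)*(z^2 - z - 6) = (z - 3)*(z + 1)*(z + 2)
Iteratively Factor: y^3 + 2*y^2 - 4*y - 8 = (y - 2)*(y^2 + 4*y + 4) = (y - 2)*(y + 2)*(y + 2)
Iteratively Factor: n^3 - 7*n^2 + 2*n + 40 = (n - 5)*(n^2 - 2*n - 8) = (n - 5)*(n + 2)*(n - 4)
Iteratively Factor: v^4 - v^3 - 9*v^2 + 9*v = (v + 3)*(v^3 - 4*v^2 + 3*v) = (v - 3)*(v + 3)*(v^2 - v) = v*(v - 3)*(v + 3)*(v - 1)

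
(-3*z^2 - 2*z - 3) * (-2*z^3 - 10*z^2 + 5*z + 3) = 6*z^5 + 34*z^4 + 11*z^3 + 11*z^2 - 21*z - 9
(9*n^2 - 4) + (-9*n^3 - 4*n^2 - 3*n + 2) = -9*n^3 + 5*n^2 - 3*n - 2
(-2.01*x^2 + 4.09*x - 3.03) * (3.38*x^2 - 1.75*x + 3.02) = -6.7938*x^4 + 17.3417*x^3 - 23.4691*x^2 + 17.6543*x - 9.1506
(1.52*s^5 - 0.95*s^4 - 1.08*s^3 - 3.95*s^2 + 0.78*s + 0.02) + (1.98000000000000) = 1.52*s^5 - 0.95*s^4 - 1.08*s^3 - 3.95*s^2 + 0.78*s + 2.0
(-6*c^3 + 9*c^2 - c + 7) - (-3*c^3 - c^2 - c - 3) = -3*c^3 + 10*c^2 + 10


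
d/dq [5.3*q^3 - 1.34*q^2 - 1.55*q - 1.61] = 15.9*q^2 - 2.68*q - 1.55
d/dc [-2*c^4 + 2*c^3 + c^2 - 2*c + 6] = -8*c^3 + 6*c^2 + 2*c - 2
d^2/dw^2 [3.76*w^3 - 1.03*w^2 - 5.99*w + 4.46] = 22.56*w - 2.06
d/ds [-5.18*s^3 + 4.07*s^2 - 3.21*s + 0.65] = -15.54*s^2 + 8.14*s - 3.21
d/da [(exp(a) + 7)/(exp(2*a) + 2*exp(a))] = (-exp(2*a) - 14*exp(a) - 14)*exp(-a)/(exp(2*a) + 4*exp(a) + 4)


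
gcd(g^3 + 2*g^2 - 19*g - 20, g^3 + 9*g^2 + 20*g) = g + 5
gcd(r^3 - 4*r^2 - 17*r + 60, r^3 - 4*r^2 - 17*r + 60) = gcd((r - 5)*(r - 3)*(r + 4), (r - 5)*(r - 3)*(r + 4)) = r^3 - 4*r^2 - 17*r + 60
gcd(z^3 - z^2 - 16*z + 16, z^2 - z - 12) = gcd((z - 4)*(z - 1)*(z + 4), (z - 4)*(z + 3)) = z - 4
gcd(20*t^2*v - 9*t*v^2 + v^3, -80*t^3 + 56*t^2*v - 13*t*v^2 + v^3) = 20*t^2 - 9*t*v + v^2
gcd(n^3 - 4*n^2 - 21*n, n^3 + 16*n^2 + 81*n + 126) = n + 3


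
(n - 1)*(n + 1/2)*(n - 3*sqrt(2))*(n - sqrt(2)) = n^4 - 4*sqrt(2)*n^3 - n^3/2 + 2*sqrt(2)*n^2 + 11*n^2/2 - 3*n + 2*sqrt(2)*n - 3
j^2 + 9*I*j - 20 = (j + 4*I)*(j + 5*I)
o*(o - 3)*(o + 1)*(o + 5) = o^4 + 3*o^3 - 13*o^2 - 15*o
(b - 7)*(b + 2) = b^2 - 5*b - 14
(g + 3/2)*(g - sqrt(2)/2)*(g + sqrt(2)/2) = g^3 + 3*g^2/2 - g/2 - 3/4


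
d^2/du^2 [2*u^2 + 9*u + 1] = 4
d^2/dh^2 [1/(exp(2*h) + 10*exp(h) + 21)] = 2*(4*(exp(h) + 5)^2*exp(h) - (2*exp(h) + 5)*(exp(2*h) + 10*exp(h) + 21))*exp(h)/(exp(2*h) + 10*exp(h) + 21)^3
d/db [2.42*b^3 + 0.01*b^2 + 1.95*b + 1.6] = 7.26*b^2 + 0.02*b + 1.95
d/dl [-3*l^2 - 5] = -6*l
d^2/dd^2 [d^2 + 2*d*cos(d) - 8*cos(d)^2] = -2*d*cos(d) - 32*sin(d)^2 - 4*sin(d) + 18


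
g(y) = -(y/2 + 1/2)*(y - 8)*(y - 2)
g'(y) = -(y/2 + 1/2)*(y - 8) - (y/2 + 1/2)*(y - 2) - (y - 8)*(y - 2)/2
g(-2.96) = 53.27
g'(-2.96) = -42.78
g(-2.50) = 35.44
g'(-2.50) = -34.88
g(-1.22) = 3.27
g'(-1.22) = -16.21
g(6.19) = 27.26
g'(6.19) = -4.76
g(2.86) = 8.53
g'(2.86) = 10.47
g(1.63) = -3.10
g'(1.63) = 7.68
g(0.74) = -7.96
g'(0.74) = 2.84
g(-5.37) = 215.30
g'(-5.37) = -94.59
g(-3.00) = 55.00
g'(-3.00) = -43.50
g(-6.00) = 280.00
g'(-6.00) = -111.00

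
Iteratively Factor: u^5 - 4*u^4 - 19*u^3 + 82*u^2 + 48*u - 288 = (u + 2)*(u^4 - 6*u^3 - 7*u^2 + 96*u - 144) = (u + 2)*(u + 4)*(u^3 - 10*u^2 + 33*u - 36) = (u - 3)*(u + 2)*(u + 4)*(u^2 - 7*u + 12) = (u - 4)*(u - 3)*(u + 2)*(u + 4)*(u - 3)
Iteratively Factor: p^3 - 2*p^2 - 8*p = (p + 2)*(p^2 - 4*p) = (p - 4)*(p + 2)*(p)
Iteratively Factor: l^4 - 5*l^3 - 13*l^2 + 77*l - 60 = (l + 4)*(l^3 - 9*l^2 + 23*l - 15) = (l - 5)*(l + 4)*(l^2 - 4*l + 3) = (l - 5)*(l - 1)*(l + 4)*(l - 3)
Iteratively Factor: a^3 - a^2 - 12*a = (a + 3)*(a^2 - 4*a) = a*(a + 3)*(a - 4)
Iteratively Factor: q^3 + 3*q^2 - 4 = (q + 2)*(q^2 + q - 2) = (q - 1)*(q + 2)*(q + 2)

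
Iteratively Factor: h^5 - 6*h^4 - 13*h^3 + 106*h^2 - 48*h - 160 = (h + 1)*(h^4 - 7*h^3 - 6*h^2 + 112*h - 160) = (h - 4)*(h + 1)*(h^3 - 3*h^2 - 18*h + 40) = (h - 4)*(h + 1)*(h + 4)*(h^2 - 7*h + 10) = (h - 4)*(h - 2)*(h + 1)*(h + 4)*(h - 5)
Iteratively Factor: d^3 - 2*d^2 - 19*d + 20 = (d - 5)*(d^2 + 3*d - 4) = (d - 5)*(d + 4)*(d - 1)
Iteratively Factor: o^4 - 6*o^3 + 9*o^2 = (o - 3)*(o^3 - 3*o^2) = o*(o - 3)*(o^2 - 3*o) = o*(o - 3)^2*(o)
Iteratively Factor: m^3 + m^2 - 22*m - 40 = (m + 4)*(m^2 - 3*m - 10) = (m + 2)*(m + 4)*(m - 5)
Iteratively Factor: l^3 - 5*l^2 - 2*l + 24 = (l - 3)*(l^2 - 2*l - 8) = (l - 4)*(l - 3)*(l + 2)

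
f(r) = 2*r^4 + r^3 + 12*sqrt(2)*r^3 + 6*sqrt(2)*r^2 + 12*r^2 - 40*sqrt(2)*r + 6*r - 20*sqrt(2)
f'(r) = 8*r^3 + 3*r^2 + 36*sqrt(2)*r^2 + 12*sqrt(2)*r + 24*r - 40*sqrt(2) + 6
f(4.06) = 1850.15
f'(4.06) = 1539.82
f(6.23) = 7810.01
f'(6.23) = 4231.58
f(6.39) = 8508.39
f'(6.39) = 4499.90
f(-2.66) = 13.08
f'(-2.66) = 71.34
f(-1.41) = 41.27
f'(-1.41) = -23.58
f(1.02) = -37.32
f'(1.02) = 55.80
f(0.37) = -43.24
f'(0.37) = -27.62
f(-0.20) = -17.49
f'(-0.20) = -56.67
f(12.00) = 74839.91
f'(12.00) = 22028.36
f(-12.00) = 13947.29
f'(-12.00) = -6602.93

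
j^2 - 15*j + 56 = (j - 8)*(j - 7)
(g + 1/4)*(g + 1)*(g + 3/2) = g^3 + 11*g^2/4 + 17*g/8 + 3/8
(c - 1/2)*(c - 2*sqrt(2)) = c^2 - 2*sqrt(2)*c - c/2 + sqrt(2)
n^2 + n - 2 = (n - 1)*(n + 2)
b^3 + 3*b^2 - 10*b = b*(b - 2)*(b + 5)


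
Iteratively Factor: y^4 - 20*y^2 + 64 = (y + 4)*(y^3 - 4*y^2 - 4*y + 16) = (y - 2)*(y + 4)*(y^2 - 2*y - 8) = (y - 4)*(y - 2)*(y + 4)*(y + 2)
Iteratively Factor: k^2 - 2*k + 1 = (k - 1)*(k - 1)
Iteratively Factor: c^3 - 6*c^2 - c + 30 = (c + 2)*(c^2 - 8*c + 15) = (c - 3)*(c + 2)*(c - 5)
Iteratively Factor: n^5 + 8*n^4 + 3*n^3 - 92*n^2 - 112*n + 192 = (n - 3)*(n^4 + 11*n^3 + 36*n^2 + 16*n - 64) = (n - 3)*(n + 4)*(n^3 + 7*n^2 + 8*n - 16) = (n - 3)*(n + 4)^2*(n^2 + 3*n - 4) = (n - 3)*(n + 4)^3*(n - 1)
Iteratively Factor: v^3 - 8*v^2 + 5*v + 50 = (v + 2)*(v^2 - 10*v + 25) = (v - 5)*(v + 2)*(v - 5)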